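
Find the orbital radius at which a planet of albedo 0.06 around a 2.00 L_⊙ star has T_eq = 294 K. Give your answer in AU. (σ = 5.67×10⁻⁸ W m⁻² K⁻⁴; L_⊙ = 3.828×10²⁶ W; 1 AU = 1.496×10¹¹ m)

d ≈ 1.23 AU

L = 2.00 × 3.828×10²⁶ = 7.66×10²⁶ W.
From T_eq⁴ = L(1−A)/(16πσd²): d = √[L(1−A)/(16πσT_eq⁴)].
d = √[7.66×10²⁶ × 0.94 / (16π × 5.67×10⁻⁸ × (294)⁴)] = 1.84×10¹¹ m = 1.23 AU.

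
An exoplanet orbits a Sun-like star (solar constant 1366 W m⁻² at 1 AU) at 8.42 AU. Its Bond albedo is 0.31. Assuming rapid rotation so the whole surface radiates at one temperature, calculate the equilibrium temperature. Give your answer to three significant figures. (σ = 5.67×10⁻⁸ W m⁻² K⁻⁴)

T_eq ≈ 87.5 K

Flux at 8.42 AU: S = 1366/8.42² = 19.3 W m⁻².
Energy balance: absorbed = emitted ⇒ πR²·S(1−A) = 4πR²·σT_eq⁴, so T_eq⁴ = S(1−A)/(4σ).
T_eq = [19.3 × 0.69 / (4 × 5.67×10⁻⁸)]^(1/4) = (5.86×10⁷)^(1/4) = 87.5 K.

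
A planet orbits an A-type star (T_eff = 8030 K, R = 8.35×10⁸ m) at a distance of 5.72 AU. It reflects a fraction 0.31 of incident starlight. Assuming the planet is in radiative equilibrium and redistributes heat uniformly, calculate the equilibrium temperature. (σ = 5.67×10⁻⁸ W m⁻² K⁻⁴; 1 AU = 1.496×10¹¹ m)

d = 5.72 AU = 8.56×10¹¹ m.
L = 4πR_⋆²σT_⋆⁴ = 4π(8.35×10⁸)² × 5.67×10⁻⁸ × (8030)⁴ = 2.07×10²⁷ W.
S = L/(4πd²) = 224 W m⁻².
Energy balance: absorbed = emitted ⇒ πR²·S(1−A) = 4πR²·σT_eq⁴, so T_eq⁴ = S(1−A)/(4σ).
T_eq = [224 × 0.69 / (4 × 5.67×10⁻⁸)]^(1/4) = (6.83×10⁸)^(1/4) = 162 K.

T_eq ≈ 162 K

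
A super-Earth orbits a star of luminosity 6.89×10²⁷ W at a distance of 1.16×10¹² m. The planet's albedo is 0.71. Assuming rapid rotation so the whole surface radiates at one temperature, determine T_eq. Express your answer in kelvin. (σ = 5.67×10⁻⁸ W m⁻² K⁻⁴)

Flux: S = L/(4πd²) = 6.89×10²⁷/(4π×(1.16×10¹²)²) = 407 W m⁻².
Energy balance: absorbed = emitted ⇒ πR²·S(1−A) = 4πR²·σT_eq⁴, so T_eq⁴ = S(1−A)/(4σ).
T_eq = [407 × 0.29 / (4 × 5.67×10⁻⁸)]^(1/4) = (5.21×10⁸)^(1/4) = 151 K.

T_eq ≈ 151 K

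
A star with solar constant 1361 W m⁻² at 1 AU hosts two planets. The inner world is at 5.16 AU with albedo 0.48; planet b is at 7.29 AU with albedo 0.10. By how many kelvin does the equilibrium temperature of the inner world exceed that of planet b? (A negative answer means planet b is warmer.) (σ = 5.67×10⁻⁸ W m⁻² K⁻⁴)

T_eq = [S₀(1−A)/(4σd²)]^(1/4), so T ∝ (1−A)^(1/4) / √d.
T₁ = [1361×0.52/(4×5.67×10⁻⁸×5.16²)]^(1/4) = 104.05 K.
T₂ = [1361×0.90/(4×5.67×10⁻⁸×7.29²)]^(1/4) = 100.40 K.

ΔT ≈ 3.6 K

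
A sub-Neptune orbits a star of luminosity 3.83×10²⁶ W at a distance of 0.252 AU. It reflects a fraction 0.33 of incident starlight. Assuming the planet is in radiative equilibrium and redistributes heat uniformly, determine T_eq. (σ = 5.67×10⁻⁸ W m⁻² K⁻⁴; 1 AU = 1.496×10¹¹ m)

T_eq ≈ 502 K

d = 0.252 AU = 3.77×10¹⁰ m.
Flux: S = L/(4πd²) = 3.83×10²⁶/(4π×(3.77×10¹⁰)²) = 2.14×10⁴ W m⁻².
Energy balance: absorbed = emitted ⇒ πR²·S(1−A) = 4πR²·σT_eq⁴, so T_eq⁴ = S(1−A)/(4σ).
T_eq = [2.14×10⁴ × 0.67 / (4 × 5.67×10⁻⁸)]^(1/4) = (6.34×10¹⁰)^(1/4) = 502 K.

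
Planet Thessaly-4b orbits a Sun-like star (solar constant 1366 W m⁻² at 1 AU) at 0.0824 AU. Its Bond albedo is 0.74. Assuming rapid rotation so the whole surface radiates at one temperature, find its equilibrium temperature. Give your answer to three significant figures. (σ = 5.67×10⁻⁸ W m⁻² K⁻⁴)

T_eq ≈ 693 K

Flux at 0.0824 AU: S = 1366/0.0824² = 2.01×10⁵ W m⁻².
Energy balance: absorbed = emitted ⇒ πR²·S(1−A) = 4πR²·σT_eq⁴, so T_eq⁴ = S(1−A)/(4σ).
T_eq = [2.01×10⁵ × 0.26 / (4 × 5.67×10⁻⁸)]^(1/4) = (2.31×10¹¹)^(1/4) = 693 K.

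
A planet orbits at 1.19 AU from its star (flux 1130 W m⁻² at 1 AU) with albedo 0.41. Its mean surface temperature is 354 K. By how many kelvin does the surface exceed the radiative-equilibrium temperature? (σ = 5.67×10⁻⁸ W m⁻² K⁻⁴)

S = 1130/1.19² = 798.0 W m⁻².
T_eq = [S(1−A)/(4σ)]^(1/4) = [798.0×0.59/(4×5.67×10⁻⁸)]^(1/4) = 213.5 K.
ΔT = T_surf − T_eq = 354 − 213.5.

ΔT ≈ 140.5 K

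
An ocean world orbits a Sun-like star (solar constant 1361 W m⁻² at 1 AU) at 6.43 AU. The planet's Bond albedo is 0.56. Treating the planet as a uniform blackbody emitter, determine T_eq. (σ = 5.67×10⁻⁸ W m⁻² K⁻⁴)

T_eq ≈ 89.4 K

Flux at 6.43 AU: S = 1361/6.43² = 32.9 W m⁻².
Energy balance: absorbed = emitted ⇒ πR²·S(1−A) = 4πR²·σT_eq⁴, so T_eq⁴ = S(1−A)/(4σ).
T_eq = [32.9 × 0.44 / (4 × 5.67×10⁻⁸)]^(1/4) = (6.39×10⁷)^(1/4) = 89.4 K.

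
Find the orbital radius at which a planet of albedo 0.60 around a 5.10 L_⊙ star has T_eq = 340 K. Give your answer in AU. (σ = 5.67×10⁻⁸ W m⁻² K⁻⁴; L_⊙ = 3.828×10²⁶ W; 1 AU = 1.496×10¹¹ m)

d ≈ 0.957 AU

L = 5.10 × 3.828×10²⁶ = 1.95×10²⁷ W.
From T_eq⁴ = L(1−A)/(16πσd²): d = √[L(1−A)/(16πσT_eq⁴)].
d = √[1.95×10²⁷ × 0.40 / (16π × 5.67×10⁻⁸ × (340)⁴)] = 1.43×10¹¹ m = 0.957 AU.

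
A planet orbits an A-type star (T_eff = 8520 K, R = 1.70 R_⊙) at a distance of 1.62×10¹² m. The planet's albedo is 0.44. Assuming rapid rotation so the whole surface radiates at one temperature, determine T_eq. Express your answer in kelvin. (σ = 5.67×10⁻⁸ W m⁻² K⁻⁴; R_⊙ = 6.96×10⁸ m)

T_eq ≈ 141 K

R_⋆ = 1.70 × 6.96×10⁸ = 1.18×10⁹ m.
L = 4πR_⋆²σT_⋆⁴ = 4π(1.18×10⁹)² × 5.67×10⁻⁸ × (8520)⁴ = 5.26×10²⁷ W.
S = L/(4πd²) = 159 W m⁻².
Energy balance: absorbed = emitted ⇒ πR²·S(1−A) = 4πR²·σT_eq⁴, so T_eq⁴ = S(1−A)/(4σ).
T_eq = [159 × 0.56 / (4 × 5.67×10⁻⁸)]^(1/4) = (3.94×10⁸)^(1/4) = 141 K.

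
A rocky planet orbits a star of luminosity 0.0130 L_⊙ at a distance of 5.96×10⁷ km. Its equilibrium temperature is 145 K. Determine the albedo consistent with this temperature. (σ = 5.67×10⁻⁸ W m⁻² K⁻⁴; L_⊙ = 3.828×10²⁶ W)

A ≈ 0.10

d = 5.96×10⁷ km = 5.96×10¹⁰ m.
L = 0.0130 × 3.828×10²⁶ = 4.98×10²⁴ W.
Flux: S = L/(4πd²) = 4.98×10²⁴/(4π×(5.96×10¹⁰)²) = 111 W m⁻².
From T_eq⁴ = S(1−A)/(4σ): 1−A = 4σT_eq⁴/S.
1−A = 4 × 5.67×10⁻⁸ × (145)⁴ / 111 = 0.899.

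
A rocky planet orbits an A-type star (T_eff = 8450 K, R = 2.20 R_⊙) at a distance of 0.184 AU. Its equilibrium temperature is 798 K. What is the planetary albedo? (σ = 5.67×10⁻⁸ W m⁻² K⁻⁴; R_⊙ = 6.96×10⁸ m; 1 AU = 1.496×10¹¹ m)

A ≈ 0.90

R_⋆ = 2.20 × 6.96×10⁸ = 1.53×10⁹ m.
d = 0.184 AU = 2.75×10¹⁰ m.
L = 4πR_⋆²σT_⋆⁴ = 4π(1.53×10⁹)² × 5.67×10⁻⁸ × (8450)⁴ = 8.52×10²⁷ W.
S = L/(4πd²) = 8.94×10⁵ W m⁻².
From T_eq⁴ = S(1−A)/(4σ): 1−A = 4σT_eq⁴/S.
1−A = 4 × 5.67×10⁻⁸ × (798)⁴ / 8.94×10⁵ = 0.103.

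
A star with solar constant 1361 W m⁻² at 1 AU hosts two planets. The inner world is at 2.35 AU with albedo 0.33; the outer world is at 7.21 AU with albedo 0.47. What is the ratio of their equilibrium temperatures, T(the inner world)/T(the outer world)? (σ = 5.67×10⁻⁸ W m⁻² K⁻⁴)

T_eq = [S₀(1−A)/(4σd²)]^(1/4), so T ∝ (1−A)^(1/4) / √d.
T₁ = [1361×0.67/(4×5.67×10⁻⁸×2.35²)]^(1/4) = 164.26 K.
T₂ = [1361×0.53/(4×5.67×10⁻⁸×7.21²)]^(1/4) = 88.44 K.

T₁/T₂ ≈ 1.857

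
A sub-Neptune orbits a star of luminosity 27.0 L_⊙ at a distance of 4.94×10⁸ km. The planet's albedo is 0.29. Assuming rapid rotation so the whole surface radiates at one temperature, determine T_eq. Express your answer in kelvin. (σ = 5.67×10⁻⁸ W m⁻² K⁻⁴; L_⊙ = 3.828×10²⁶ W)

T_eq ≈ 320 K

d = 4.94×10⁸ km = 4.94×10¹¹ m.
L = 27.0 × 3.828×10²⁶ = 1.03×10²⁸ W.
Flux: S = L/(4πd²) = 1.03×10²⁸/(4π×(4.94×10¹¹)²) = 3370 W m⁻².
Energy balance: absorbed = emitted ⇒ πR²·S(1−A) = 4πR²·σT_eq⁴, so T_eq⁴ = S(1−A)/(4σ).
T_eq = [3370 × 0.71 / (4 × 5.67×10⁻⁸)]^(1/4) = (1.06×10¹⁰)^(1/4) = 320 K.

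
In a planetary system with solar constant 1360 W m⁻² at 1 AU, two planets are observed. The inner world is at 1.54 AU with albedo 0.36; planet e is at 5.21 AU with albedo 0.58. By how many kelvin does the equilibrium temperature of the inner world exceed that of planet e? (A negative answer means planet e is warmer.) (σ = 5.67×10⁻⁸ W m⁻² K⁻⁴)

T_eq = [S₀(1−A)/(4σd²)]^(1/4), so T ∝ (1−A)^(1/4) / √d.
T₁ = [1360×0.64/(4×5.67×10⁻⁸×1.54²)]^(1/4) = 200.57 K.
T₂ = [1360×0.42/(4×5.67×10⁻⁸×5.21²)]^(1/4) = 98.14 K.

ΔT ≈ 102.4 K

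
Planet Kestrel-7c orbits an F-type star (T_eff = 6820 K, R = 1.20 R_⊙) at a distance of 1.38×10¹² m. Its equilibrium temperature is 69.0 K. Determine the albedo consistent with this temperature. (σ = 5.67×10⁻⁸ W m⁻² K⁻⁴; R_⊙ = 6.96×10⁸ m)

R_⋆ = 1.20 × 6.96×10⁸ = 8.35×10⁸ m.
L = 4πR_⋆²σT_⋆⁴ = 4π(8.35×10⁸)² × 5.67×10⁻⁸ × (6820)⁴ = 1.08×10²⁷ W.
S = L/(4πd²) = 44.9 W m⁻².
From T_eq⁴ = S(1−A)/(4σ): 1−A = 4σT_eq⁴/S.
1−A = 4 × 5.67×10⁻⁸ × (69.0)⁴ / 44.9 = 0.114.

A ≈ 0.89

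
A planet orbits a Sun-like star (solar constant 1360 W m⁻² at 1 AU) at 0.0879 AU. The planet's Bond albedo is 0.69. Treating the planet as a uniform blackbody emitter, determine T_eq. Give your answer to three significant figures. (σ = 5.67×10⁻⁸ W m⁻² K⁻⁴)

Flux at 0.0879 AU: S = 1360/0.0879² = 1.76×10⁵ W m⁻².
Energy balance: absorbed = emitted ⇒ πR²·S(1−A) = 4πR²·σT_eq⁴, so T_eq⁴ = S(1−A)/(4σ).
T_eq = [1.76×10⁵ × 0.31 / (4 × 5.67×10⁻⁸)]^(1/4) = (2.41×10¹¹)^(1/4) = 700 K.

T_eq ≈ 700 K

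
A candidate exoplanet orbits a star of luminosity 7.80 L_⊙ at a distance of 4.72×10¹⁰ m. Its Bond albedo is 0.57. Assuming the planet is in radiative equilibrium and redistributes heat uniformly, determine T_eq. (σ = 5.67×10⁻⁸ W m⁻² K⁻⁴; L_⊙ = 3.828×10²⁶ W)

L = 7.80 × 3.828×10²⁶ = 2.99×10²⁷ W.
Flux: S = L/(4πd²) = 2.99×10²⁷/(4π×(4.72×10¹⁰)²) = 1.07×10⁵ W m⁻².
Energy balance: absorbed = emitted ⇒ πR²·S(1−A) = 4πR²·σT_eq⁴, so T_eq⁴ = S(1−A)/(4σ).
T_eq = [1.07×10⁵ × 0.43 / (4 × 5.67×10⁻⁸)]^(1/4) = (2.02×10¹¹)^(1/4) = 671 K.

T_eq ≈ 671 K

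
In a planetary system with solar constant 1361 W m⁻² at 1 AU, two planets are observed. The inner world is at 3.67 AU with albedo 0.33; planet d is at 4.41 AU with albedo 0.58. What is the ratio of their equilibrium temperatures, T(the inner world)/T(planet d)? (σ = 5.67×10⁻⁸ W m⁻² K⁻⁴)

T₁/T₂ ≈ 1.232

T_eq = [S₀(1−A)/(4σd²)]^(1/4), so T ∝ (1−A)^(1/4) / √d.
T₁ = [1361×0.67/(4×5.67×10⁻⁸×3.67²)]^(1/4) = 131.44 K.
T₂ = [1361×0.42/(4×5.67×10⁻⁸×4.41²)]^(1/4) = 106.70 K.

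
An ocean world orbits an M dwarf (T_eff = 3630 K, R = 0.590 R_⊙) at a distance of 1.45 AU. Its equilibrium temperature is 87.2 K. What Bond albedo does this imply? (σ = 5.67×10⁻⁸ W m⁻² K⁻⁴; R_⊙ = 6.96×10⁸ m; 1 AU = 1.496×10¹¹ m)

A ≈ 0.63

R_⋆ = 0.590 × 6.96×10⁸ = 4.11×10⁸ m.
d = 1.45 AU = 2.17×10¹¹ m.
L = 4πR_⋆²σT_⋆⁴ = 4π(4.11×10⁸)² × 5.67×10⁻⁸ × (3630)⁴ = 2.09×10²⁵ W.
S = L/(4πd²) = 35.3 W m⁻².
From T_eq⁴ = S(1−A)/(4σ): 1−A = 4σT_eq⁴/S.
1−A = 4 × 5.67×10⁻⁸ × (87.2)⁴ / 35.3 = 0.372.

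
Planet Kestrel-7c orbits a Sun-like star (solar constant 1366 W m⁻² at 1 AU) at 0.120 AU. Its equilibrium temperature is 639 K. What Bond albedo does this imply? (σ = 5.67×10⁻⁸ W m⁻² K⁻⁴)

A ≈ 0.60

Flux at 0.120 AU: S = 1366/0.120² = 9.49×10⁴ W m⁻².
From T_eq⁴ = S(1−A)/(4σ): 1−A = 4σT_eq⁴/S.
1−A = 4 × 5.67×10⁻⁸ × (639)⁴ / 9.49×10⁴ = 0.399.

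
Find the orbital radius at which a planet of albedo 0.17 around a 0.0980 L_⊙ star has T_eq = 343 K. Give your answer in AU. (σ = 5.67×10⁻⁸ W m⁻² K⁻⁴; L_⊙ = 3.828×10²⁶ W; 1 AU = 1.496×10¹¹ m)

d ≈ 0.188 AU

L = 0.0980 × 3.828×10²⁶ = 3.75×10²⁵ W.
From T_eq⁴ = L(1−A)/(16πσd²): d = √[L(1−A)/(16πσT_eq⁴)].
d = √[3.75×10²⁵ × 0.83 / (16π × 5.67×10⁻⁸ × (343)⁴)] = 2.81×10¹⁰ m = 0.188 AU.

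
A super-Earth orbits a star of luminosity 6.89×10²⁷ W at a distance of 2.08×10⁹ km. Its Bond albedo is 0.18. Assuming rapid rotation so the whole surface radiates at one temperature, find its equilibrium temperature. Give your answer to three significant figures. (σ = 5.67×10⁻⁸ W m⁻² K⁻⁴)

T_eq ≈ 146 K

d = 2.08×10⁹ km = 2.08×10¹² m.
Flux: S = L/(4πd²) = 6.89×10²⁷/(4π×(2.08×10¹²)²) = 127 W m⁻².
Energy balance: absorbed = emitted ⇒ πR²·S(1−A) = 4πR²·σT_eq⁴, so T_eq⁴ = S(1−A)/(4σ).
T_eq = [127 × 0.82 / (4 × 5.67×10⁻⁸)]^(1/4) = (4.58×10⁸)^(1/4) = 146 K.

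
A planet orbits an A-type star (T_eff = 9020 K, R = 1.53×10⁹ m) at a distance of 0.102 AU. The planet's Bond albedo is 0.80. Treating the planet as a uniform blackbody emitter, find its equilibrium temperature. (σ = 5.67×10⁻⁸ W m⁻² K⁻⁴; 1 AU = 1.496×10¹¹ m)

d = 0.102 AU = 1.53×10¹⁰ m.
L = 4πR_⋆²σT_⋆⁴ = 4π(1.53×10⁹)² × 5.67×10⁻⁸ × (9020)⁴ = 1.10×10²⁸ W.
S = L/(4πd²) = 3.77×10⁶ W m⁻².
Energy balance: absorbed = emitted ⇒ πR²·S(1−A) = 4πR²·σT_eq⁴, so T_eq⁴ = S(1−A)/(4σ).
T_eq = [3.77×10⁶ × 0.20 / (4 × 5.67×10⁻⁸)]^(1/4) = (3.33×10¹²)^(1/4) = 1350 K.

T_eq ≈ 1350 K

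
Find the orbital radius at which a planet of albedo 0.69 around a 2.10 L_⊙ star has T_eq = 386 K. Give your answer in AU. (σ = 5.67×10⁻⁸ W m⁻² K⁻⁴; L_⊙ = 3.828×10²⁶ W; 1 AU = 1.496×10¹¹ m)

d ≈ 0.420 AU

L = 2.10 × 3.828×10²⁶ = 8.04×10²⁶ W.
From T_eq⁴ = L(1−A)/(16πσd²): d = √[L(1−A)/(16πσT_eq⁴)].
d = √[8.04×10²⁶ × 0.31 / (16π × 5.67×10⁻⁸ × (386)⁴)] = 6.28×10¹⁰ m = 0.420 AU.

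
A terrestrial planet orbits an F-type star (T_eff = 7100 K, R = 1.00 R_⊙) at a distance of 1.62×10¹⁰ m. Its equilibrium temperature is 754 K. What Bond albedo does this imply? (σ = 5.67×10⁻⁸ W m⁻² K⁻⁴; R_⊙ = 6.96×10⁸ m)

A ≈ 0.72

R_⋆ = 1.00 × 6.96×10⁸ = 6.96×10⁸ m.
L = 4πR_⋆²σT_⋆⁴ = 4π(6.96×10⁸)² × 5.67×10⁻⁸ × (7100)⁴ = 8.77×10²⁶ W.
S = L/(4πd²) = 2.66×10⁵ W m⁻².
From T_eq⁴ = S(1−A)/(4σ): 1−A = 4σT_eq⁴/S.
1−A = 4 × 5.67×10⁻⁸ × (754)⁴ / 2.66×10⁵ = 0.276.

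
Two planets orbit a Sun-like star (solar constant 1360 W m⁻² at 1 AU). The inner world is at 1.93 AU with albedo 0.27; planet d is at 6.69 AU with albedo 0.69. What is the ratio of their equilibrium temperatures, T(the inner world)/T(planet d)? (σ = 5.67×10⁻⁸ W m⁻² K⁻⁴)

T_eq = [S₀(1−A)/(4σd²)]^(1/4), so T ∝ (1−A)^(1/4) / √d.
T₁ = [1360×0.73/(4×5.67×10⁻⁸×1.93²)]^(1/4) = 185.15 K.
T₂ = [1360×0.31/(4×5.67×10⁻⁸×6.69²)]^(1/4) = 80.28 K.

T₁/T₂ ≈ 2.306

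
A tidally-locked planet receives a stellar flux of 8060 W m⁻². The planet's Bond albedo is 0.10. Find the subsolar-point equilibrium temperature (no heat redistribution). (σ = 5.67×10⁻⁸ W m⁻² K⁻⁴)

T_ss ≈ 598 K

At the subsolar point the surface absorbs S(1−A) and emits σT⁴ per unit area — no factor of 4, since only the local patch is in balance.
T = [8060 × 0.90 / 5.67×10⁻⁸]^(1/4) = (1.28×10¹¹)^(1/4) = 598 K.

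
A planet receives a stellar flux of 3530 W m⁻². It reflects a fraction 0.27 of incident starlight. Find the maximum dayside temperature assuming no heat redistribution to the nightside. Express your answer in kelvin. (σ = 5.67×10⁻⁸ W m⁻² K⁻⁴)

T_ss ≈ 462 K

With no redistribution each surface element balances locally: S(1−A) = σT⁴.
T = [3530 × 0.73 / 5.67×10⁻⁸]^(1/4) = (4.54×10¹⁰)^(1/4) = 462 K.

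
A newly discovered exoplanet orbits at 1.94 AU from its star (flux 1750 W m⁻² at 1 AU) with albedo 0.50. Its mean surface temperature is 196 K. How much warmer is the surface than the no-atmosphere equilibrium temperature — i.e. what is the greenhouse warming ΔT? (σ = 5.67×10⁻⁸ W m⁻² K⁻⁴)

ΔT ≈ 17.1 K

S = 1750/1.94² = 465.0 W m⁻².
T_eq = [S(1−A)/(4σ)]^(1/4) = [465.0×0.50/(4×5.67×10⁻⁸)]^(1/4) = 178.9 K.
ΔT = T_surf − T_eq = 196 − 178.9.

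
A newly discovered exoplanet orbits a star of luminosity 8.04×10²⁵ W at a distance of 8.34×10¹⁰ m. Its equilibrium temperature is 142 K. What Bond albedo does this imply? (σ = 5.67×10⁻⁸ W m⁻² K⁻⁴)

Flux: S = L/(4πd²) = 8.04×10²⁵/(4π×(8.34×10¹⁰)²) = 920 W m⁻².
From T_eq⁴ = S(1−A)/(4σ): 1−A = 4σT_eq⁴/S.
1−A = 4 × 5.67×10⁻⁸ × (142)⁴ / 920 = 0.100.

A ≈ 0.90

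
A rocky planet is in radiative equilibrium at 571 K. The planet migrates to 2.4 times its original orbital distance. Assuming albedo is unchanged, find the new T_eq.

T_eq ≈ 369 K

T_eq ∝ L^(1/4) · d^(−1/2).
T′ = 571 / 2.4^(1/2) = 369 K.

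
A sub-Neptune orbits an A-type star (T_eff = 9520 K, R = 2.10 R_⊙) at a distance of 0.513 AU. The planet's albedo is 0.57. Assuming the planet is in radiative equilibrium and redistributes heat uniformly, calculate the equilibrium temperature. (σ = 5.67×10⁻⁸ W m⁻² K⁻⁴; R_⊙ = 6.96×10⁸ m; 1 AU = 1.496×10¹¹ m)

R_⋆ = 2.10 × 6.96×10⁸ = 1.46×10⁹ m.
d = 0.513 AU = 7.67×10¹⁰ m.
L = 4πR_⋆²σT_⋆⁴ = 4π(1.46×10⁹)² × 5.67×10⁻⁸ × (9520)⁴ = 1.25×10²⁸ W.
S = L/(4πd²) = 1.69×10⁵ W m⁻².
Energy balance: absorbed = emitted ⇒ πR²·S(1−A) = 4πR²·σT_eq⁴, so T_eq⁴ = S(1−A)/(4σ).
T_eq = [1.69×10⁵ × 0.43 / (4 × 5.67×10⁻⁸)]^(1/4) = (3.20×10¹¹)^(1/4) = 752 K.

T_eq ≈ 752 K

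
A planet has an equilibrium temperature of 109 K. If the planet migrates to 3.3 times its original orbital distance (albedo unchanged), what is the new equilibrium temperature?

T_eq ≈ 60.0 K

T_eq ∝ L^(1/4) · d^(−1/2).
T′ = 109 / 3.3^(1/2) = 60.0 K.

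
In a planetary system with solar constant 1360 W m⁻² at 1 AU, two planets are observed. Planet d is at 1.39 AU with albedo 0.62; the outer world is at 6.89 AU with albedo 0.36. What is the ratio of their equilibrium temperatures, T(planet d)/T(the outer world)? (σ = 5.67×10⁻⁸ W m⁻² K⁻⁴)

T₁/T₂ ≈ 1.954

T_eq = [S₀(1−A)/(4σd²)]^(1/4), so T ∝ (1−A)^(1/4) / √d.
T₁ = [1360×0.38/(4×5.67×10⁻⁸×1.39²)]^(1/4) = 185.32 K.
T₂ = [1360×0.64/(4×5.67×10⁻⁸×6.89²)]^(1/4) = 94.82 K.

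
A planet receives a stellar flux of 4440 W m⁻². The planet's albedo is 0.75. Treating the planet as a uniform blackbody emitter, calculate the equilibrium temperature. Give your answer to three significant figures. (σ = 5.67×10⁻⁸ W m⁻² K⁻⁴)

Energy balance: absorbed = emitted ⇒ πR²·S(1−A) = 4πR²·σT_eq⁴, so T_eq⁴ = S(1−A)/(4σ).
T_eq = [4440 × 0.25 / (4 × 5.67×10⁻⁸)]^(1/4) = (4.89×10⁹)^(1/4) = 264 K.

T_eq ≈ 264 K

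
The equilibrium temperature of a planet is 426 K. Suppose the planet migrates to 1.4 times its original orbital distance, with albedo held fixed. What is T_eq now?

T_eq ∝ L^(1/4) · d^(−1/2).
T′ = 426 / 1.4^(1/2) = 360 K.

T_eq ≈ 360 K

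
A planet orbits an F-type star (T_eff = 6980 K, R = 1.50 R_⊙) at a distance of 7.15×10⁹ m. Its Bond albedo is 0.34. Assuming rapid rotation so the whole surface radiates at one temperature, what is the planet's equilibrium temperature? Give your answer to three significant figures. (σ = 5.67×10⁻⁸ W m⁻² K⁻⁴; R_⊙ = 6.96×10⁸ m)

R_⋆ = 1.50 × 6.96×10⁸ = 1.04×10⁹ m.
L = 4πR_⋆²σT_⋆⁴ = 4π(1.04×10⁹)² × 5.67×10⁻⁸ × (6980)⁴ = 1.84×10²⁷ W.
S = L/(4πd²) = 2.87×10⁶ W m⁻².
Energy balance: absorbed = emitted ⇒ πR²·S(1−A) = 4πR²·σT_eq⁴, so T_eq⁴ = S(1−A)/(4σ).
T_eq = [2.87×10⁶ × 0.66 / (4 × 5.67×10⁻⁸)]^(1/4) = (8.35×10¹²)^(1/4) = 1700 K.

T_eq ≈ 1700 K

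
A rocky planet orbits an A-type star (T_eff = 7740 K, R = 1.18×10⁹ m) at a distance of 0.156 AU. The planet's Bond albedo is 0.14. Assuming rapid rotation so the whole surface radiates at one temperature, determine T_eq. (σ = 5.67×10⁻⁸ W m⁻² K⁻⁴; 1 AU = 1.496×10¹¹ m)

d = 0.156 AU = 2.33×10¹⁰ m.
L = 4πR_⋆²σT_⋆⁴ = 4π(1.18×10⁹)² × 5.67×10⁻⁸ × (7740)⁴ = 3.56×10²⁷ W.
S = L/(4πd²) = 5.20×10⁵ W m⁻².
Energy balance: absorbed = emitted ⇒ πR²·S(1−A) = 4πR²·σT_eq⁴, so T_eq⁴ = S(1−A)/(4σ).
T_eq = [5.20×10⁵ × 0.86 / (4 × 5.67×10⁻⁸)]^(1/4) = (1.97×10¹²)^(1/4) = 1190 K.

T_eq ≈ 1190 K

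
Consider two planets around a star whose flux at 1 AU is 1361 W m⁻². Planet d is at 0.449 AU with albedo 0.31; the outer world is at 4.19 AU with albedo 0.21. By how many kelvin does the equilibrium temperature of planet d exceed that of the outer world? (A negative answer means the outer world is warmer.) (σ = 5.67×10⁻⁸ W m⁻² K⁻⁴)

T_eq = [S₀(1−A)/(4σd²)]^(1/4), so T ∝ (1−A)^(1/4) / √d.
T₁ = [1361×0.69/(4×5.67×10⁻⁸×0.449²)]^(1/4) = 378.57 K.
T₂ = [1361×0.79/(4×5.67×10⁻⁸×4.19²)]^(1/4) = 128.19 K.

ΔT ≈ 250.4 K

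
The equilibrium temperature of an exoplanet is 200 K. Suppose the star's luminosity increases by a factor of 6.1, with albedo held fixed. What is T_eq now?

T_eq ≈ 314 K

T_eq ∝ L^(1/4) · d^(−1/2).
T′ = 200 × 6.1^(1/4) = 314 K.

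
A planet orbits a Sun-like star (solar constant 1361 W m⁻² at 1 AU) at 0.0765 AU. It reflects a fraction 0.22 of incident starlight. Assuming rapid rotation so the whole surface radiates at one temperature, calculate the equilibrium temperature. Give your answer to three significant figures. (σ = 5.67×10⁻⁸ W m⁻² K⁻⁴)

Flux at 0.0765 AU: S = 1361/0.0765² = 2.33×10⁵ W m⁻².
Energy balance: absorbed = emitted ⇒ πR²·S(1−A) = 4πR²·σT_eq⁴, so T_eq⁴ = S(1−A)/(4σ).
T_eq = [2.33×10⁵ × 0.78 / (4 × 5.67×10⁻⁸)]^(1/4) = (8.00×10¹¹)^(1/4) = 946 K.

T_eq ≈ 946 K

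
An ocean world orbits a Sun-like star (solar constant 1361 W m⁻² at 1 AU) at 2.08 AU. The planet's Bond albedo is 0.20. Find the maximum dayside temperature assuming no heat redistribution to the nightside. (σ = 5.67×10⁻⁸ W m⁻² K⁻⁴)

T_ss ≈ 258 K

Flux at 2.08 AU: S = 1361/2.08² = 315 W m⁻².
With no redistribution each surface element balances locally: S(1−A) = σT⁴.
T = [315 × 0.80 / 5.67×10⁻⁸]^(1/4) = (4.44×10⁹)^(1/4) = 258 K.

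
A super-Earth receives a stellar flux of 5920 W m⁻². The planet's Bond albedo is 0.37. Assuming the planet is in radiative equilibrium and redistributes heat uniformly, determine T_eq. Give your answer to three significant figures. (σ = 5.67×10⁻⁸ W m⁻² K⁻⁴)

T_eq ≈ 358 K

Energy balance: absorbed = emitted ⇒ πR²·S(1−A) = 4πR²·σT_eq⁴, so T_eq⁴ = S(1−A)/(4σ).
T_eq = [5920 × 0.63 / (4 × 5.67×10⁻⁸)]^(1/4) = (1.64×10¹⁰)^(1/4) = 358 K.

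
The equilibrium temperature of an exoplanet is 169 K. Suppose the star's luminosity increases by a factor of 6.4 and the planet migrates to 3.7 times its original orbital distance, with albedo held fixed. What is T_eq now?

T_eq ≈ 140 K

T_eq ∝ L^(1/4) · d^(−1/2).
T′ = 169 × 6.4^(1/4) / 3.7^(1/2) = 140 K.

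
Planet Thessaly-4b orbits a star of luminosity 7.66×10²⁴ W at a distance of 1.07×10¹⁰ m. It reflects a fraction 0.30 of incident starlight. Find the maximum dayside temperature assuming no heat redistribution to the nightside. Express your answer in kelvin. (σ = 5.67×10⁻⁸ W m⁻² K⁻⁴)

T_ss ≈ 506 K

Flux: S = L/(4πd²) = 7.66×10²⁴/(4π×(1.07×10¹⁰)²) = 5320 W m⁻².
With no redistribution each surface element balances locally: S(1−A) = σT⁴.
T = [5320 × 0.70 / 5.67×10⁻⁸]^(1/4) = (6.57×10¹⁰)^(1/4) = 506 K.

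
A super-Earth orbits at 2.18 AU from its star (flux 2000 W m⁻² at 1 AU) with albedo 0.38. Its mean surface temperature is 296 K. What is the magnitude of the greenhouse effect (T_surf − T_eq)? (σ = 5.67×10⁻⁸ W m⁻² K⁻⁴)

S = 2000/2.18² = 420.8 W m⁻².
T_eq = [S(1−A)/(4σ)]^(1/4) = [420.8×0.62/(4×5.67×10⁻⁸)]^(1/4) = 184.2 K.
ΔT = T_surf − T_eq = 296 − 184.2.

ΔT ≈ 111.8 K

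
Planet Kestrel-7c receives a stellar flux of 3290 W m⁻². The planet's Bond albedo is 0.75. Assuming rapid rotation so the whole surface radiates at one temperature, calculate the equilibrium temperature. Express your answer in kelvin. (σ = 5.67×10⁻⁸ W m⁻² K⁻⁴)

T_eq ≈ 245 K

Energy balance: absorbed = emitted ⇒ πR²·S(1−A) = 4πR²·σT_eq⁴, so T_eq⁴ = S(1−A)/(4σ).
T_eq = [3290 × 0.25 / (4 × 5.67×10⁻⁸)]^(1/4) = (3.63×10⁹)^(1/4) = 245 K.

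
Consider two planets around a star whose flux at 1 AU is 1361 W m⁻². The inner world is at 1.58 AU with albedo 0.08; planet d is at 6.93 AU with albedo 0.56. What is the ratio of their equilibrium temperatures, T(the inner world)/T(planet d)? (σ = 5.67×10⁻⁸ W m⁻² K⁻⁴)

T₁/T₂ ≈ 2.518

T_eq = [S₀(1−A)/(4σd²)]^(1/4), so T ∝ (1−A)^(1/4) / √d.
T₁ = [1361×0.92/(4×5.67×10⁻⁸×1.58²)]^(1/4) = 216.86 K.
T₂ = [1361×0.44/(4×5.67×10⁻⁸×6.93²)]^(1/4) = 86.11 K.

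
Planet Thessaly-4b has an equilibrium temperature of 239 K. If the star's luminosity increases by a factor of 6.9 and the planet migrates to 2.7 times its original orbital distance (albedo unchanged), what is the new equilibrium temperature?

T_eq ∝ L^(1/4) · d^(−1/2).
T′ = 239 × 6.9^(1/4) / 2.7^(1/2) = 236 K.

T_eq ≈ 236 K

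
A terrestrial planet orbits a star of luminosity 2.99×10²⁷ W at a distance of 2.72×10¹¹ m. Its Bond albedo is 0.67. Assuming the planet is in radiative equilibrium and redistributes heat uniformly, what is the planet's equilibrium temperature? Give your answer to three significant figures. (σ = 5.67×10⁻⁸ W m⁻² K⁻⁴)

T_eq ≈ 262 K

Flux: S = L/(4πd²) = 2.99×10²⁷/(4π×(2.72×10¹¹)²) = 3220 W m⁻².
Energy balance: absorbed = emitted ⇒ πR²·S(1−A) = 4πR²·σT_eq⁴, so T_eq⁴ = S(1−A)/(4σ).
T_eq = [3220 × 0.33 / (4 × 5.67×10⁻⁸)]^(1/4) = (4.68×10⁹)^(1/4) = 262 K.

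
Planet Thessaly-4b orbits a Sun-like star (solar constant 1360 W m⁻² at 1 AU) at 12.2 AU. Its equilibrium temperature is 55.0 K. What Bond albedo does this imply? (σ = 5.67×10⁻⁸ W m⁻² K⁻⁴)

A ≈ 0.77

Flux at 12.2 AU: S = 1360/12.2² = 9.14 W m⁻².
From T_eq⁴ = S(1−A)/(4σ): 1−A = 4σT_eq⁴/S.
1−A = 4 × 5.67×10⁻⁸ × (55.0)⁴ / 9.14 = 0.227.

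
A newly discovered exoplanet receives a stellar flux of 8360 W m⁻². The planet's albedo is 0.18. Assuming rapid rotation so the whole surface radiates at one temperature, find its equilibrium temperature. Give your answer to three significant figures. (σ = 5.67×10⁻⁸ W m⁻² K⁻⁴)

Energy balance: absorbed = emitted ⇒ πR²·S(1−A) = 4πR²·σT_eq⁴, so T_eq⁴ = S(1−A)/(4σ).
T_eq = [8360 × 0.82 / (4 × 5.67×10⁻⁸)]^(1/4) = (3.02×10¹⁰)^(1/4) = 417 K.

T_eq ≈ 417 K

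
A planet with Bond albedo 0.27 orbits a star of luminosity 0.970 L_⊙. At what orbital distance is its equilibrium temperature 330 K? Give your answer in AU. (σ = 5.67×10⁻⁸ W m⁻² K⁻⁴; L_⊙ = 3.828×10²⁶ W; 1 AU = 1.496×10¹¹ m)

L = 0.970 × 3.828×10²⁶ = 3.71×10²⁶ W.
From T_eq⁴ = L(1−A)/(16πσd²): d = √[L(1−A)/(16πσT_eq⁴)].
d = √[3.71×10²⁶ × 0.73 / (16π × 5.67×10⁻⁸ × (330)⁴)] = 8.96×10¹⁰ m = 0.599 AU.

d ≈ 0.599 AU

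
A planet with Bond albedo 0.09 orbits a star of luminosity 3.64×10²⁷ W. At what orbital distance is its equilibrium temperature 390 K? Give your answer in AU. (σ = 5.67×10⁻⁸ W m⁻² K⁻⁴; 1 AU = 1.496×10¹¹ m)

d ≈ 1.50 AU

From T_eq⁴ = L(1−A)/(16πσd²): d = √[L(1−A)/(16πσT_eq⁴)].
d = √[3.64×10²⁷ × 0.91 / (16π × 5.67×10⁻⁸ × (390)⁴)] = 2.24×10¹¹ m = 1.50 AU.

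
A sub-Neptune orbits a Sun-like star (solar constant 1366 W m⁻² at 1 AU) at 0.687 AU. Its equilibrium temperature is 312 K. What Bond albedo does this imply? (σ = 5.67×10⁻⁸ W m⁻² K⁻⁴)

Flux at 0.687 AU: S = 1366/0.687² = 2890 W m⁻².
From T_eq⁴ = S(1−A)/(4σ): 1−A = 4σT_eq⁴/S.
1−A = 4 × 5.67×10⁻⁸ × (312)⁴ / 2890 = 0.743.

A ≈ 0.26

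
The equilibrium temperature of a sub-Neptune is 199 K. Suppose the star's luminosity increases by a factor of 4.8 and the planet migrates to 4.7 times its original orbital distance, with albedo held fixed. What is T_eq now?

T_eq ≈ 136 K

T_eq ∝ L^(1/4) · d^(−1/2).
T′ = 199 × 4.8^(1/4) / 4.7^(1/2) = 136 K.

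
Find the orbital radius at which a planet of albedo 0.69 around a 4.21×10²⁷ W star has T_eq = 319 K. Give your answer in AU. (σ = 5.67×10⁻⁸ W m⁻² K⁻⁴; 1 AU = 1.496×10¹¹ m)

From T_eq⁴ = L(1−A)/(16πσd²): d = √[L(1−A)/(16πσT_eq⁴)].
d = √[4.21×10²⁷ × 0.31 / (16π × 5.67×10⁻⁸ × (319)⁴)] = 2.10×10¹¹ m = 1.41 AU.

d ≈ 1.41 AU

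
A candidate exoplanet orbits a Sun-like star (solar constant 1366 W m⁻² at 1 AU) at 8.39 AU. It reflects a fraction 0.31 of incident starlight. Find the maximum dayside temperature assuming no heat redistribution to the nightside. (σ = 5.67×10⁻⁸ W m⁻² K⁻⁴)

Flux at 8.39 AU: S = 1366/8.39² = 19.4 W m⁻².
With no redistribution each surface element balances locally: S(1−A) = σT⁴.
T = [19.4 × 0.69 / 5.67×10⁻⁸]^(1/4) = (2.36×10⁸)^(1/4) = 124 K.

T_ss ≈ 124 K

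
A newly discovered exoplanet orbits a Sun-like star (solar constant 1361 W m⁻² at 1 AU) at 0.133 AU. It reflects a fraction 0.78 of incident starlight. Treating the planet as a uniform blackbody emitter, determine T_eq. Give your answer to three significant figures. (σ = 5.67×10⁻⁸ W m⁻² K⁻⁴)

T_eq ≈ 523 K

Flux at 0.133 AU: S = 1361/0.133² = 7.69×10⁴ W m⁻².
Energy balance: absorbed = emitted ⇒ πR²·S(1−A) = 4πR²·σT_eq⁴, so T_eq⁴ = S(1−A)/(4σ).
T_eq = [7.69×10⁴ × 0.22 / (4 × 5.67×10⁻⁸)]^(1/4) = (7.46×10¹⁰)^(1/4) = 523 K.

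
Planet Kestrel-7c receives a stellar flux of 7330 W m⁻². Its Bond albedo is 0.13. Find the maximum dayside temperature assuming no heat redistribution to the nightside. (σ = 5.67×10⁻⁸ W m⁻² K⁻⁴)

T_ss ≈ 579 K

With no redistribution each surface element balances locally: S(1−A) = σT⁴.
T = [7330 × 0.87 / 5.67×10⁻⁸]^(1/4) = (1.12×10¹¹)^(1/4) = 579 K.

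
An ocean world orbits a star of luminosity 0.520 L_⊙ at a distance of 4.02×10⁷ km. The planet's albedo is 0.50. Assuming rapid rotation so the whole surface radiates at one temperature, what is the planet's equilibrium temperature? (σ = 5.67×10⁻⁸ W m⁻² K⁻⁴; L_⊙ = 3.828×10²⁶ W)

d = 4.02×10⁷ km = 4.02×10¹⁰ m.
L = 0.520 × 3.828×10²⁶ = 1.99×10²⁶ W.
Flux: S = L/(4πd²) = 1.99×10²⁶/(4π×(4.02×10¹⁰)²) = 9800 W m⁻².
Energy balance: absorbed = emitted ⇒ πR²·S(1−A) = 4πR²·σT_eq⁴, so T_eq⁴ = S(1−A)/(4σ).
T_eq = [9800 × 0.50 / (4 × 5.67×10⁻⁸)]^(1/4) = (2.16×10¹⁰)^(1/4) = 383 K.

T_eq ≈ 383 K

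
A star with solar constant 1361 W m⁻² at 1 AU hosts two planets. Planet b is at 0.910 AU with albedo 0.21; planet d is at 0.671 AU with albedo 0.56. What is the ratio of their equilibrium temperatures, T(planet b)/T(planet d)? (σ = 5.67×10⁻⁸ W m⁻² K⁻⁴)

T₁/T₂ ≈ 0.994

T_eq = [S₀(1−A)/(4σd²)]^(1/4), so T ∝ (1−A)^(1/4) / √d.
T₁ = [1361×0.79/(4×5.67×10⁻⁸×0.910²)]^(1/4) = 275.07 K.
T₂ = [1361×0.44/(4×5.67×10⁻⁸×0.671²)]^(1/4) = 276.73 K.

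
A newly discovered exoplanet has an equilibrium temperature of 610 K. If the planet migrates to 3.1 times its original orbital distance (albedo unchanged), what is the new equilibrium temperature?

T_eq ≈ 346 K

T_eq ∝ L^(1/4) · d^(−1/2).
T′ = 610 / 3.1^(1/2) = 346 K.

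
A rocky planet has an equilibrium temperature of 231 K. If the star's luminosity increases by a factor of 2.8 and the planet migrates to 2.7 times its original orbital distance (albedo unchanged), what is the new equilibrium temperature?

T_eq ≈ 182 K

T_eq ∝ L^(1/4) · d^(−1/2).
T′ = 231 × 2.8^(1/4) / 2.7^(1/2) = 182 K.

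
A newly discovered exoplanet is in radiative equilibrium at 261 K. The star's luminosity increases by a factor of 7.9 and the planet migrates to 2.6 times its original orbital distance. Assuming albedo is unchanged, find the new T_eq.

T_eq ∝ L^(1/4) · d^(−1/2).
T′ = 261 × 7.9^(1/4) / 2.6^(1/2) = 271 K.

T_eq ≈ 271 K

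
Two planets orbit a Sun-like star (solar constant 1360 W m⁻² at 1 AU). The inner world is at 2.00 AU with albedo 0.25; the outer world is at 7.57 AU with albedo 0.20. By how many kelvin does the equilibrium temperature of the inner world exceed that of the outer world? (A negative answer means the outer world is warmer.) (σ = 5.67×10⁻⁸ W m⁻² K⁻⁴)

T_eq = [S₀(1−A)/(4σd²)]^(1/4), so T ∝ (1−A)^(1/4) / √d.
T₁ = [1360×0.75/(4×5.67×10⁻⁸×2.00²)]^(1/4) = 183.12 K.
T₂ = [1360×0.80/(4×5.67×10⁻⁸×7.57²)]^(1/4) = 95.65 K.

ΔT ≈ 87.5 K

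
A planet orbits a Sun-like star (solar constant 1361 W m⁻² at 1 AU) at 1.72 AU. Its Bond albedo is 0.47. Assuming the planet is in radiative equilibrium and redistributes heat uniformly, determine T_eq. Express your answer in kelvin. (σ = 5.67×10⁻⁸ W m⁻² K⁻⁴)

T_eq ≈ 181 K

Flux at 1.72 AU: S = 1361/1.72² = 460 W m⁻².
Energy balance: absorbed = emitted ⇒ πR²·S(1−A) = 4πR²·σT_eq⁴, so T_eq⁴ = S(1−A)/(4σ).
T_eq = [460 × 0.53 / (4 × 5.67×10⁻⁸)]^(1/4) = (1.08×10⁹)^(1/4) = 181 K.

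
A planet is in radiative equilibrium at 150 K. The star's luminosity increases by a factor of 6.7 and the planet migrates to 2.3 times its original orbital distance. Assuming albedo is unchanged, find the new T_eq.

T_eq ∝ L^(1/4) · d^(−1/2).
T′ = 150 × 6.7^(1/4) / 2.3^(1/2) = 159 K.

T_eq ≈ 159 K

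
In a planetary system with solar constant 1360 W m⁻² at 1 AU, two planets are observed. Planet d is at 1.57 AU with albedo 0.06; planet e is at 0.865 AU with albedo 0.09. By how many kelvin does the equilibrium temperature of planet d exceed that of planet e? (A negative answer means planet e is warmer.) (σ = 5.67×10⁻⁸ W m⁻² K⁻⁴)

ΔT ≈ -73.6 K

T_eq = [S₀(1−A)/(4σd²)]^(1/4), so T ∝ (1−A)^(1/4) / √d.
T₁ = [1360×0.94/(4×5.67×10⁻⁸×1.57²)]^(1/4) = 218.68 K.
T₂ = [1360×0.91/(4×5.67×10⁻⁸×0.865²)]^(1/4) = 292.23 K.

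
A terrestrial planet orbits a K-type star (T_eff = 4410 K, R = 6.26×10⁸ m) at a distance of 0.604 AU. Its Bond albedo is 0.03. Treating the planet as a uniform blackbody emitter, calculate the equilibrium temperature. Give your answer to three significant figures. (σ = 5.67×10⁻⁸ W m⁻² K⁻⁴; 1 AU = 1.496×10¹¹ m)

d = 0.604 AU = 9.04×10¹⁰ m.
L = 4πR_⋆²σT_⋆⁴ = 4π(6.26×10⁸)² × 5.67×10⁻⁸ × (4410)⁴ = 1.06×10²⁶ W.
S = L/(4πd²) = 1030 W m⁻².
Energy balance: absorbed = emitted ⇒ πR²·S(1−A) = 4πR²·σT_eq⁴, so T_eq⁴ = S(1−A)/(4σ).
T_eq = [1030 × 0.97 / (4 × 5.67×10⁻⁸)]^(1/4) = (4.40×10⁹)^(1/4) = 258 K.

T_eq ≈ 258 K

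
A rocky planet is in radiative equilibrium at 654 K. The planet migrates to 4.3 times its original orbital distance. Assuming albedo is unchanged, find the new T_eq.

T_eq ∝ L^(1/4) · d^(−1/2).
T′ = 654 / 4.3^(1/2) = 315 K.

T_eq ≈ 315 K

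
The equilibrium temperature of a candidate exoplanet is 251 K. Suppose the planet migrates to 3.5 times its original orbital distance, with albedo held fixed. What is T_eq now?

T_eq ∝ L^(1/4) · d^(−1/2).
T′ = 251 / 3.5^(1/2) = 134 K.

T_eq ≈ 134 K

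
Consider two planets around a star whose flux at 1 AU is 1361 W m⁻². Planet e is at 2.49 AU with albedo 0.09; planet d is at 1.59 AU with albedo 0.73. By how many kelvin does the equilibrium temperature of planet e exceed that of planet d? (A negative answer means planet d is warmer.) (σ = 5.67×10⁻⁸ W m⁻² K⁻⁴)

ΔT ≈ 13.2 K

T_eq = [S₀(1−A)/(4σd²)]^(1/4), so T ∝ (1−A)^(1/4) / √d.
T₁ = [1361×0.91/(4×5.67×10⁻⁸×2.49²)]^(1/4) = 172.27 K.
T₂ = [1361×0.27/(4×5.67×10⁻⁸×1.59²)]^(1/4) = 159.11 K.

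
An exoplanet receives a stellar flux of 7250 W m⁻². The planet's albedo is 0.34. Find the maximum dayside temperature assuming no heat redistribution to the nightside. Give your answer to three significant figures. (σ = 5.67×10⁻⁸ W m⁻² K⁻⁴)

With no redistribution each surface element balances locally: S(1−A) = σT⁴.
T = [7250 × 0.66 / 5.67×10⁻⁸]^(1/4) = (8.44×10¹⁰)^(1/4) = 539 K.

T_ss ≈ 539 K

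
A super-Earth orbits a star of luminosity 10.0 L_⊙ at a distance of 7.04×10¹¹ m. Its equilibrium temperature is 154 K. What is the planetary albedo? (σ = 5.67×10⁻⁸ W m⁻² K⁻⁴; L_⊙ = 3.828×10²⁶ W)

L = 10.0 × 3.828×10²⁶ = 3.83×10²⁷ W.
Flux: S = L/(4πd²) = 3.83×10²⁷/(4π×(7.04×10¹¹)²) = 615 W m⁻².
From T_eq⁴ = S(1−A)/(4σ): 1−A = 4σT_eq⁴/S.
1−A = 4 × 5.67×10⁻⁸ × (154)⁴ / 615 = 0.208.

A ≈ 0.79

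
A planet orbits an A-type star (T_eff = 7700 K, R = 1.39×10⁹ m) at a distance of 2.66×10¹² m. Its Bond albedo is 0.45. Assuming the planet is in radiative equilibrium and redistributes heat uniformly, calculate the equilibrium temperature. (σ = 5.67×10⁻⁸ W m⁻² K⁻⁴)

L = 4πR_⋆²σT_⋆⁴ = 4π(1.39×10⁹)² × 5.67×10⁻⁸ × (7700)⁴ = 4.84×10²⁷ W.
S = L/(4πd²) = 54.4 W m⁻².
Energy balance: absorbed = emitted ⇒ πR²·S(1−A) = 4πR²·σT_eq⁴, so T_eq⁴ = S(1−A)/(4σ).
T_eq = [54.4 × 0.55 / (4 × 5.67×10⁻⁸)]^(1/4) = (1.32×10⁸)^(1/4) = 107 K.

T_eq ≈ 107 K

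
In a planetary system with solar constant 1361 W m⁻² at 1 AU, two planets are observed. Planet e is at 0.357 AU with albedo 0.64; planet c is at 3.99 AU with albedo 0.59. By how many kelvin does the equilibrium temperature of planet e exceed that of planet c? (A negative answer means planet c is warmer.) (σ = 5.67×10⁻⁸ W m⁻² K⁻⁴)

ΔT ≈ 249.3 K

T_eq = [S₀(1−A)/(4σd²)]^(1/4), so T ∝ (1−A)^(1/4) / √d.
T₁ = [1361×0.36/(4×5.67×10⁻⁸×0.357²)]^(1/4) = 360.82 K.
T₂ = [1361×0.41/(4×5.67×10⁻⁸×3.99²)]^(1/4) = 111.50 K.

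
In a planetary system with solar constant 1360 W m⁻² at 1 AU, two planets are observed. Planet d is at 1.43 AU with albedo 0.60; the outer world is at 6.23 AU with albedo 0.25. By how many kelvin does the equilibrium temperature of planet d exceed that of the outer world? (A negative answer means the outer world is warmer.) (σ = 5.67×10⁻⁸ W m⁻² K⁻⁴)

ΔT ≈ 81.3 K

T_eq = [S₀(1−A)/(4σd²)]^(1/4), so T ∝ (1−A)^(1/4) / √d.
T₁ = [1360×0.40/(4×5.67×10⁻⁸×1.43²)]^(1/4) = 185.06 K.
T₂ = [1360×0.75/(4×5.67×10⁻⁸×6.23²)]^(1/4) = 103.75 K.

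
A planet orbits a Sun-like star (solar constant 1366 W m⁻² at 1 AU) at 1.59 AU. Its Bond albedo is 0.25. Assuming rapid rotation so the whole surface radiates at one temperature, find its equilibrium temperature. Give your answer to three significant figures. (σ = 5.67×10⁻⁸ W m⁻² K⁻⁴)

Flux at 1.59 AU: S = 1366/1.59² = 540 W m⁻².
Energy balance: absorbed = emitted ⇒ πR²·S(1−A) = 4πR²·σT_eq⁴, so T_eq⁴ = S(1−A)/(4σ).
T_eq = [540 × 0.75 / (4 × 5.67×10⁻⁸)]^(1/4) = (1.79×10⁹)^(1/4) = 206 K.

T_eq ≈ 206 K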